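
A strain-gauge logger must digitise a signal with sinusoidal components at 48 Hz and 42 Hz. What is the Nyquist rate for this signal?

Highest-frequency component: 48 Hz.
Nyquist rate = 2 × 48 Hz = 96 Hz.

96 Hz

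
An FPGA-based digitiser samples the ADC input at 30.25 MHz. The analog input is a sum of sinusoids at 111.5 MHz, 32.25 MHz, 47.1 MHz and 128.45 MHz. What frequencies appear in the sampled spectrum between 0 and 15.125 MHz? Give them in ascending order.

2 MHz, 7.45 MHz, 9.5 MHz, 13.4 MHz

fs/2 = 15.125 MHz.
111.5 MHz mod fs = 20.75 MHz.
20.75 MHz > fs/2 = 15.125 MHz, folds to fs − 20.75 MHz = 9.5 MHz.
32.25 MHz mod fs = 2 MHz.
2 MHz ≤ fs/2 = 15.125 MHz, appears at 2 MHz.
47.1 MHz mod fs = 16.85 MHz.
16.85 MHz > fs/2 = 15.125 MHz, folds to fs − 16.85 MHz = 13.4 MHz.
128.45 MHz mod fs = 7.45 MHz.
7.45 MHz ≤ fs/2 = 15.125 MHz, appears at 7.45 MHz.
Distinct values: {2 MHz, 7.45 MHz, 9.5 MHz, 13.4 MHz}.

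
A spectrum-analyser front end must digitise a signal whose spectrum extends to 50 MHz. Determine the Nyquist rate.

Nyquist rate = 2 × 50 MHz = 100 MHz.

100 MHz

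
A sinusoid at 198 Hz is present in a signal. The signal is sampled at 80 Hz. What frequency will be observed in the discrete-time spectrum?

198 Hz mod fs = 38 Hz.
38 Hz ≤ fs/2 = 40 Hz, appears at 38 Hz.

38 Hz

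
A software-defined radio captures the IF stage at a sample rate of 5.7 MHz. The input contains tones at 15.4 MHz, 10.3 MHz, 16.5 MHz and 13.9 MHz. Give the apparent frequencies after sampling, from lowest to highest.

fs/2 = 2.85 MHz.
15.4 MHz mod fs = 4 MHz.
4 MHz > fs/2 = 2.85 MHz, folds to fs − 4 MHz = 1.7 MHz.
10.3 MHz mod fs = 4.6 MHz.
4.6 MHz > fs/2 = 2.85 MHz, folds to fs − 4.6 MHz = 1.1 MHz.
16.5 MHz mod fs = 5.1 MHz.
5.1 MHz > fs/2 = 2.85 MHz, folds to fs − 5.1 MHz = 0.6 MHz.
13.9 MHz mod fs = 2.5 MHz.
2.5 MHz ≤ fs/2 = 2.85 MHz, appears at 2.5 MHz.
Distinct values: {0.6 MHz, 1.1 MHz, 1.7 MHz, 2.5 MHz}.

0.6 MHz, 1.1 MHz, 1.7 MHz, 2.5 MHz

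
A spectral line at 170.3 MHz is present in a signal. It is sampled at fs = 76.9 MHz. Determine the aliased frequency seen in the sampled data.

16.5 MHz

170.3 MHz mod fs = 16.5 MHz.
16.5 MHz ≤ fs/2 = 38.45 MHz, appears at 16.5 MHz.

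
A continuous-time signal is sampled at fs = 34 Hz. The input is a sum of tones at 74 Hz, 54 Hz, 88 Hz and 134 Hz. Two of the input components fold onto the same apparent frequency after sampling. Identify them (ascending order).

54 Hz, 88 Hz

fs/2 = 17 Hz.
74 Hz mod fs = 6 Hz.
6 Hz ≤ fs/2 = 17 Hz, appears at 6 Hz.
54 Hz mod fs = 20 Hz.
20 Hz > fs/2 = 17 Hz, folds to fs − 20 Hz = 14 Hz.
88 Hz mod fs = 20 Hz.
20 Hz > fs/2 = 17 Hz, folds to fs − 20 Hz = 14 Hz.
134 Hz mod fs = 32 Hz.
32 Hz > fs/2 = 17 Hz, folds to fs − 32 Hz = 2 Hz.
54 Hz and 88 Hz both map to 14 Hz.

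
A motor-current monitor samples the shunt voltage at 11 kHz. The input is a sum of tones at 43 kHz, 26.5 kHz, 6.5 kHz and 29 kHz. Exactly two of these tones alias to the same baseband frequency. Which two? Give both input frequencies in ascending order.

fs/2 = 5.5 kHz.
43 kHz mod fs = 10 kHz.
10 kHz > fs/2 = 5.5 kHz, folds to fs − 10 kHz = 1 kHz.
26.5 kHz mod fs = 4.5 kHz.
4.5 kHz ≤ fs/2 = 5.5 kHz, appears at 4.5 kHz.
6.5 kHz > fs/2 = 5.5 kHz, folds to fs − 6.5 kHz = 4.5 kHz.
29 kHz mod fs = 7 kHz.
7 kHz > fs/2 = 5.5 kHz, folds to fs − 7 kHz = 4 kHz.
6.5 kHz and 26.5 kHz both map to 4.5 kHz.

6.5 kHz, 26.5 kHz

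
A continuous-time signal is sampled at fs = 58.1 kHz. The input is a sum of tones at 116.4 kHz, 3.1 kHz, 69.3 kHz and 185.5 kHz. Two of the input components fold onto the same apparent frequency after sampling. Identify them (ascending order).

fs/2 = 29.05 kHz.
116.4 kHz mod fs = 0.2 kHz.
0.2 kHz ≤ fs/2 = 29.05 kHz, appears at 0.2 kHz.
3.1 kHz ≤ fs/2 = 29.05 kHz, passes unchanged.
69.3 kHz mod fs = 11.2 kHz.
11.2 kHz ≤ fs/2 = 29.05 kHz, appears at 11.2 kHz.
185.5 kHz mod fs = 11.2 kHz.
11.2 kHz ≤ fs/2 = 29.05 kHz, appears at 11.2 kHz.
69.3 kHz and 185.5 kHz both map to 11.2 kHz.

69.3 kHz, 185.5 kHz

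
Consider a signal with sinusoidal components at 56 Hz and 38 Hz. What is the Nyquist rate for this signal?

112 Hz

Highest-frequency component: 56 Hz.
Nyquist rate = 2 × 56 Hz = 112 Hz.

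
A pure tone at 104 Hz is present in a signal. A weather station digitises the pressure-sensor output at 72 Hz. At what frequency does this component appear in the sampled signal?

104 Hz mod fs = 32 Hz.
32 Hz ≤ fs/2 = 36 Hz, appears at 32 Hz.

32 Hz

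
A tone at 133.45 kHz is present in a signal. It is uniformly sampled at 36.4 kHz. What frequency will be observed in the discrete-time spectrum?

12.15 kHz

133.45 kHz mod fs = 24.25 kHz.
24.25 kHz > fs/2 = 18.2 kHz, folds to fs − 24.25 kHz = 12.15 kHz.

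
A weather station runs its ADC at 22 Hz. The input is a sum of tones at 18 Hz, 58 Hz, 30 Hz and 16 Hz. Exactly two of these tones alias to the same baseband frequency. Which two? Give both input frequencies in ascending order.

fs/2 = 11 Hz.
18 Hz > fs/2 = 11 Hz, folds to fs − 18 Hz = 4 Hz.
58 Hz mod fs = 14 Hz.
14 Hz > fs/2 = 11 Hz, folds to fs − 14 Hz = 8 Hz.
30 Hz mod fs = 8 Hz.
8 Hz ≤ fs/2 = 11 Hz, appears at 8 Hz.
16 Hz > fs/2 = 11 Hz, folds to fs − 16 Hz = 6 Hz.
30 Hz and 58 Hz both map to 8 Hz.

30 Hz, 58 Hz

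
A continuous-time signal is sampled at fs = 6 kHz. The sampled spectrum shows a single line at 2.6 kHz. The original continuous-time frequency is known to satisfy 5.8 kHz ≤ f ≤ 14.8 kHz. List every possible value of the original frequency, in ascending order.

8.6 kHz, 9.4 kHz, 14.6 kHz

Frequencies that alias to 2.6 kHz are k·fs ± 2.6 kHz for integer k ≥ 0.
k=0: 2.6 kHz.
k=1: 3.4 kHz, 8.6 kHz.
k=2: 9.4 kHz, 14.6 kHz.
k=3: 15.4 kHz, 20.6 kHz.
Within [5.8 kHz, 14.8 kHz]: 8.6 kHz, 9.4 kHz, 14.6 kHz.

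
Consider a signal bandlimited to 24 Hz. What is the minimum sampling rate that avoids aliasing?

Nyquist rate = 2 × 24 Hz = 48 Hz.

48 Hz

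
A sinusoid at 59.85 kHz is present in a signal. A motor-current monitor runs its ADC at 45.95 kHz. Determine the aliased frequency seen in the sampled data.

59.85 kHz mod fs = 13.9 kHz.
13.9 kHz ≤ fs/2 = 22.975 kHz, appears at 13.9 kHz.

13.9 kHz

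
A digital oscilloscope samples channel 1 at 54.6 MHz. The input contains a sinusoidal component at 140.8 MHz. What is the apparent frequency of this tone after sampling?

140.8 MHz mod fs = 31.6 MHz.
31.6 MHz > fs/2 = 27.3 MHz, folds to fs − 31.6 MHz = 23 MHz.

23 MHz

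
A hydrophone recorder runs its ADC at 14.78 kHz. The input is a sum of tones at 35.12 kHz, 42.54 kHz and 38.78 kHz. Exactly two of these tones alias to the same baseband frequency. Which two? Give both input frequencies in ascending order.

fs/2 = 7.39 kHz.
35.12 kHz mod fs = 5.56 kHz.
5.56 kHz ≤ fs/2 = 7.39 kHz, appears at 5.56 kHz.
42.54 kHz mod fs = 12.98 kHz.
12.98 kHz > fs/2 = 7.39 kHz, folds to fs − 12.98 kHz = 1.8 kHz.
38.78 kHz mod fs = 9.22 kHz.
9.22 kHz > fs/2 = 7.39 kHz, folds to fs − 9.22 kHz = 5.56 kHz.
35.12 kHz and 38.78 kHz both map to 5.56 kHz.

35.12 kHz, 38.78 kHz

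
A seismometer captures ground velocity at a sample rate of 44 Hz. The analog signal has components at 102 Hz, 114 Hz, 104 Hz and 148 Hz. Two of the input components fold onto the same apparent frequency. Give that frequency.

16 Hz

fs/2 = 22 Hz.
102 Hz mod fs = 14 Hz.
14 Hz ≤ fs/2 = 22 Hz, appears at 14 Hz.
114 Hz mod fs = 26 Hz.
26 Hz > fs/2 = 22 Hz, folds to fs − 26 Hz = 18 Hz.
104 Hz mod fs = 16 Hz.
16 Hz ≤ fs/2 = 22 Hz, appears at 16 Hz.
148 Hz mod fs = 16 Hz.
16 Hz ≤ fs/2 = 22 Hz, appears at 16 Hz.
104 Hz and 148 Hz both map to 16 Hz.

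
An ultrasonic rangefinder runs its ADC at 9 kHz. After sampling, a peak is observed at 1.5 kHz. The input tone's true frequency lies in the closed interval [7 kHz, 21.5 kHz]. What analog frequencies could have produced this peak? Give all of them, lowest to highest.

Frequencies that alias to 1.5 kHz are k·fs ± 1.5 kHz for integer k ≥ 0.
k=0: 1.5 kHz.
k=1: 7.5 kHz, 10.5 kHz.
k=2: 16.5 kHz, 19.5 kHz.
k=3: 25.5 kHz, 28.5 kHz.
Within [7 kHz, 21.5 kHz]: 7.5 kHz, 10.5 kHz, 16.5 kHz, 19.5 kHz.

7.5 kHz, 10.5 kHz, 16.5 kHz, 19.5 kHz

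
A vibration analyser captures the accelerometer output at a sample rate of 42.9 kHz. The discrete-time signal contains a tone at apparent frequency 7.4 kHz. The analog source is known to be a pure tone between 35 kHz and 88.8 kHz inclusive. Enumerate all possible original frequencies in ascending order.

Frequencies that alias to 7.4 kHz are k·fs ± 7.4 kHz for integer k ≥ 0.
k=0: 7.4 kHz.
k=1: 35.5 kHz, 50.3 kHz.
k=2: 78.4 kHz, 93.2 kHz.
k=3: 121.3 kHz, 136.1 kHz.
Within [35 kHz, 88.8 kHz]: 35.5 kHz, 50.3 kHz, 78.4 kHz.

35.5 kHz, 50.3 kHz, 78.4 kHz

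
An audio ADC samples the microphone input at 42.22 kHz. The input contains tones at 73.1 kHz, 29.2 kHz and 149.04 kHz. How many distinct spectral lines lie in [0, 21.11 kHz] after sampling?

fs/2 = 21.11 kHz.
73.1 kHz mod fs = 30.88 kHz.
30.88 kHz > fs/2 = 21.11 kHz, folds to fs − 30.88 kHz = 11.34 kHz.
29.2 kHz > fs/2 = 21.11 kHz, folds to fs − 29.2 kHz = 13.02 kHz.
149.04 kHz mod fs = 22.38 kHz.
22.38 kHz > fs/2 = 21.11 kHz, folds to fs − 22.38 kHz = 19.84 kHz.
Distinct values: {11.34 kHz, 13.02 kHz, 19.84 kHz} → 3.

3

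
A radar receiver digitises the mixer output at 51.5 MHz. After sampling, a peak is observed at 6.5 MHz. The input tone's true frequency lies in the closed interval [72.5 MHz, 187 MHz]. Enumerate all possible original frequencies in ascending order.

Frequencies that alias to 6.5 MHz are k·fs ± 6.5 MHz for integer k ≥ 0.
k=0: 6.5 MHz.
k=1: 45 MHz, 58 MHz.
k=2: 96.5 MHz, 109.5 MHz.
k=3: 148 MHz, 161 MHz.
k=4: 199.5 MHz, 212.5 MHz.
Within [72.5 MHz, 187 MHz]: 96.5 MHz, 109.5 MHz, 148 MHz, 161 MHz.

96.5 MHz, 109.5 MHz, 148 MHz, 161 MHz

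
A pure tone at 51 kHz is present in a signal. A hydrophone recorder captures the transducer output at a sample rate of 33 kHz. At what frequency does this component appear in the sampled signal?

51 kHz mod fs = 18 kHz.
18 kHz > fs/2 = 16.5 kHz, folds to fs − 18 kHz = 15 kHz.

15 kHz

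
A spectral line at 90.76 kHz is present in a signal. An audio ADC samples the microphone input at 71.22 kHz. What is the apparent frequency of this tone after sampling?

19.54 kHz

90.76 kHz mod fs = 19.54 kHz.
19.54 kHz ≤ fs/2 = 35.61 kHz, appears at 19.54 kHz.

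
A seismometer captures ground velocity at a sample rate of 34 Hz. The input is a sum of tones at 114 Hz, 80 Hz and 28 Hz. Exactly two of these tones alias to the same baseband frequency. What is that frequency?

fs/2 = 17 Hz.
114 Hz mod fs = 12 Hz.
12 Hz ≤ fs/2 = 17 Hz, appears at 12 Hz.
80 Hz mod fs = 12 Hz.
12 Hz ≤ fs/2 = 17 Hz, appears at 12 Hz.
28 Hz > fs/2 = 17 Hz, folds to fs − 28 Hz = 6 Hz.
80 Hz and 114 Hz both map to 12 Hz.

12 Hz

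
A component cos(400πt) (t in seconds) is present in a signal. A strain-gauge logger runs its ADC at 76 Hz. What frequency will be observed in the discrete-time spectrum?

28 Hz

ω = 400π rad/s → f = ω/(2π) = 200 Hz.
200 Hz mod fs = 48 Hz.
48 Hz > fs/2 = 38 Hz, folds to fs − 48 Hz = 28 Hz.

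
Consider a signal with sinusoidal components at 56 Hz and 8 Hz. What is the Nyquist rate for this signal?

Highest-frequency component: 56 Hz.
Nyquist rate = 2 × 56 Hz = 112 Hz.

112 Hz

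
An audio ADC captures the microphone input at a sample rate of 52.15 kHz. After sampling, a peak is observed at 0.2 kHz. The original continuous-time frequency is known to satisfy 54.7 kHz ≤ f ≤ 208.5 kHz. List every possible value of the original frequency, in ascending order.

104.1 kHz, 104.5 kHz, 156.25 kHz, 156.65 kHz, 208.4 kHz

Frequencies that alias to 0.2 kHz are k·fs ± 0.2 kHz for integer k ≥ 0.
k=0: 0.2 kHz.
k=1: 51.95 kHz, 52.35 kHz.
k=2: 104.1 kHz, 104.5 kHz.
k=3: 156.25 kHz, 156.65 kHz.
k=4: 208.4 kHz, 208.8 kHz.
k=5: 260.55 kHz, 260.95 kHz.
Within [54.7 kHz, 208.5 kHz]: 104.1 kHz, 104.5 kHz, 156.25 kHz, 156.65 kHz, 208.4 kHz.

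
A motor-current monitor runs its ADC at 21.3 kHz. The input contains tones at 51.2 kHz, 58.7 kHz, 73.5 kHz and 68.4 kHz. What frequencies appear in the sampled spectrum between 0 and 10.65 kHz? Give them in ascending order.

4.5 kHz, 5.2 kHz, 8.6 kHz, 9.6 kHz

fs/2 = 10.65 kHz.
51.2 kHz mod fs = 8.6 kHz.
8.6 kHz ≤ fs/2 = 10.65 kHz, appears at 8.6 kHz.
58.7 kHz mod fs = 16.1 kHz.
16.1 kHz > fs/2 = 10.65 kHz, folds to fs − 16.1 kHz = 5.2 kHz.
73.5 kHz mod fs = 9.6 kHz.
9.6 kHz ≤ fs/2 = 10.65 kHz, appears at 9.6 kHz.
68.4 kHz mod fs = 4.5 kHz.
4.5 kHz ≤ fs/2 = 10.65 kHz, appears at 4.5 kHz.
Distinct values: {4.5 kHz, 5.2 kHz, 8.6 kHz, 9.6 kHz}.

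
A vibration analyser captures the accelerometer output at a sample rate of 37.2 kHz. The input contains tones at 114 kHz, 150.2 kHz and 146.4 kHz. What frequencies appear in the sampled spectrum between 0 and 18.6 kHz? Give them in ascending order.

1.4 kHz, 2.4 kHz

fs/2 = 18.6 kHz.
114 kHz mod fs = 2.4 kHz.
2.4 kHz ≤ fs/2 = 18.6 kHz, appears at 2.4 kHz.
150.2 kHz mod fs = 1.4 kHz.
1.4 kHz ≤ fs/2 = 18.6 kHz, appears at 1.4 kHz.
146.4 kHz mod fs = 34.8 kHz.
34.8 kHz > fs/2 = 18.6 kHz, folds to fs − 34.8 kHz = 2.4 kHz.
Distinct values: {1.4 kHz, 2.4 kHz}.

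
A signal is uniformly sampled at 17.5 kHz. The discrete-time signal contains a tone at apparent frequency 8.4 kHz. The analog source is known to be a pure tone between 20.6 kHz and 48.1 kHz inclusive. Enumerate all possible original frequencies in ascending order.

Frequencies that alias to 8.4 kHz are k·fs ± 8.4 kHz for integer k ≥ 0.
k=0: 8.4 kHz.
k=1: 9.1 kHz, 25.9 kHz.
k=2: 26.6 kHz, 43.4 kHz.
k=3: 44.1 kHz, 60.9 kHz.
k=4: 61.6 kHz, 78.4 kHz.
Within [20.6 kHz, 48.1 kHz]: 25.9 kHz, 26.6 kHz, 43.4 kHz, 44.1 kHz.

25.9 kHz, 26.6 kHz, 43.4 kHz, 44.1 kHz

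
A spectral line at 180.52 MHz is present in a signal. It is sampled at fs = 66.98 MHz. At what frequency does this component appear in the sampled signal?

20.42 MHz

180.52 MHz mod fs = 46.56 MHz.
46.56 MHz > fs/2 = 33.49 MHz, folds to fs − 46.56 MHz = 20.42 MHz.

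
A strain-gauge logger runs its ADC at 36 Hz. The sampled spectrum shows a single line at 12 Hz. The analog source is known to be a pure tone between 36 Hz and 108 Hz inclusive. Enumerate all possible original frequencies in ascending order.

48 Hz, 60 Hz, 84 Hz, 96 Hz

Frequencies that alias to 12 Hz are k·fs ± 12 Hz for integer k ≥ 0.
k=0: 12 Hz.
k=1: 24 Hz, 48 Hz.
k=2: 60 Hz, 84 Hz.
k=3: 96 Hz, 120 Hz.
k=4: 132 Hz, 156 Hz.
Within [36 Hz, 108 Hz]: 48 Hz, 60 Hz, 84 Hz, 96 Hz.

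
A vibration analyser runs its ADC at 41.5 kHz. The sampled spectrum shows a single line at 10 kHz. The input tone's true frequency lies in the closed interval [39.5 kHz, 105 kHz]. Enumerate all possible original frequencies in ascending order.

Frequencies that alias to 10 kHz are k·fs ± 10 kHz for integer k ≥ 0.
k=0: 10 kHz.
k=1: 31.5 kHz, 51.5 kHz.
k=2: 73 kHz, 93 kHz.
k=3: 114.5 kHz, 134.5 kHz.
Within [39.5 kHz, 105 kHz]: 51.5 kHz, 73 kHz, 93 kHz.

51.5 kHz, 73 kHz, 93 kHz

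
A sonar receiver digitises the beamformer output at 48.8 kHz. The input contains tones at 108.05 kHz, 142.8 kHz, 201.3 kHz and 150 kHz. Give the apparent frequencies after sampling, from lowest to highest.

3.6 kHz, 6.1 kHz, 10.45 kHz

fs/2 = 24.4 kHz.
108.05 kHz mod fs = 10.45 kHz.
10.45 kHz ≤ fs/2 = 24.4 kHz, appears at 10.45 kHz.
142.8 kHz mod fs = 45.2 kHz.
45.2 kHz > fs/2 = 24.4 kHz, folds to fs − 45.2 kHz = 3.6 kHz.
201.3 kHz mod fs = 6.1 kHz.
6.1 kHz ≤ fs/2 = 24.4 kHz, appears at 6.1 kHz.
150 kHz mod fs = 3.6 kHz.
3.6 kHz ≤ fs/2 = 24.4 kHz, appears at 3.6 kHz.
Distinct values: {3.6 kHz, 6.1 kHz, 10.45 kHz}.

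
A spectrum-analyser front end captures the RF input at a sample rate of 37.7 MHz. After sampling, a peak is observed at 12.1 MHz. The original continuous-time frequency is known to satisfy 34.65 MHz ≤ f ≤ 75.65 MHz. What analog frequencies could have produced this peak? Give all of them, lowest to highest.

49.8 MHz, 63.3 MHz

Frequencies that alias to 12.1 MHz are k·fs ± 12.1 MHz for integer k ≥ 0.
k=0: 12.1 MHz.
k=1: 25.6 MHz, 49.8 MHz.
k=2: 63.3 MHz, 87.5 MHz.
k=3: 101 MHz, 125.2 MHz.
Within [34.65 MHz, 75.65 MHz]: 49.8 MHz, 63.3 MHz.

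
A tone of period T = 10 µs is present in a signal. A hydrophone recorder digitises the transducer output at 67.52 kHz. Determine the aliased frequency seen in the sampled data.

T = 10 µs → f = 1/T = 100 kHz.
100 kHz mod fs = 32.48 kHz.
32.48 kHz ≤ fs/2 = 33.76 kHz, appears at 32.48 kHz.

32.48 kHz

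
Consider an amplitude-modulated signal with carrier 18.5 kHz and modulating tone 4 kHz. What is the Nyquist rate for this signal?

45 kHz

AM sidebands sit at fc ± fm = 14.5 kHz and 22.5 kHz.
Highest-frequency component: 22.5 kHz.
Nyquist rate = 2 × 22.5 kHz = 45 kHz.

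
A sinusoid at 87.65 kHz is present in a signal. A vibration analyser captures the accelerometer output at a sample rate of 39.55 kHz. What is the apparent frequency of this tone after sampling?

8.55 kHz

87.65 kHz mod fs = 8.55 kHz.
8.55 kHz ≤ fs/2 = 19.775 kHz, appears at 8.55 kHz.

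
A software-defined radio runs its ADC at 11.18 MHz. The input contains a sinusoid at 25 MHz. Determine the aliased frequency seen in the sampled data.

2.64 MHz

25 MHz mod fs = 2.64 MHz.
2.64 MHz ≤ fs/2 = 5.59 MHz, appears at 2.64 MHz.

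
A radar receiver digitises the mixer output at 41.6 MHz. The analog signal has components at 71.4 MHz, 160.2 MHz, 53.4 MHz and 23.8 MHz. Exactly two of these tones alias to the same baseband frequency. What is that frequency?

fs/2 = 20.8 MHz.
71.4 MHz mod fs = 29.8 MHz.
29.8 MHz > fs/2 = 20.8 MHz, folds to fs − 29.8 MHz = 11.8 MHz.
160.2 MHz mod fs = 35.4 MHz.
35.4 MHz > fs/2 = 20.8 MHz, folds to fs − 35.4 MHz = 6.2 MHz.
53.4 MHz mod fs = 11.8 MHz.
11.8 MHz ≤ fs/2 = 20.8 MHz, appears at 11.8 MHz.
23.8 MHz > fs/2 = 20.8 MHz, folds to fs − 23.8 MHz = 17.8 MHz.
53.4 MHz and 71.4 MHz both map to 11.8 MHz.

11.8 MHz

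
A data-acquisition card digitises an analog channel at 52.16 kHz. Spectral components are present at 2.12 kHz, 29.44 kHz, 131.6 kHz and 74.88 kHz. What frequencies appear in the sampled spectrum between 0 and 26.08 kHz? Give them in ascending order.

2.12 kHz, 22.72 kHz, 24.88 kHz

fs/2 = 26.08 kHz.
2.12 kHz ≤ fs/2 = 26.08 kHz, passes unchanged.
29.44 kHz > fs/2 = 26.08 kHz, folds to fs − 29.44 kHz = 22.72 kHz.
131.6 kHz mod fs = 27.28 kHz.
27.28 kHz > fs/2 = 26.08 kHz, folds to fs − 27.28 kHz = 24.88 kHz.
74.88 kHz mod fs = 22.72 kHz.
22.72 kHz ≤ fs/2 = 26.08 kHz, appears at 22.72 kHz.
Distinct values: {2.12 kHz, 22.72 kHz, 24.88 kHz}.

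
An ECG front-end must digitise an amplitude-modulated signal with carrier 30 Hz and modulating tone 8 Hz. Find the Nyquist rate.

76 Hz

AM sidebands sit at fc ± fm = 22 Hz and 38 Hz.
Highest-frequency component: 38 Hz.
Nyquist rate = 2 × 38 Hz = 76 Hz.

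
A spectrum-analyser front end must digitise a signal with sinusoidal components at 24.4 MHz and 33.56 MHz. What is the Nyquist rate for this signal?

67.12 MHz

Highest-frequency component: 33.56 MHz.
Nyquist rate = 2 × 33.56 MHz = 67.12 MHz.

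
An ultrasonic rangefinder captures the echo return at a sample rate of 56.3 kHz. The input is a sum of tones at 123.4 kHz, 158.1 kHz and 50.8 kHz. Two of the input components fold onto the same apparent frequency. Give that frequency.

10.8 kHz

fs/2 = 28.15 kHz.
123.4 kHz mod fs = 10.8 kHz.
10.8 kHz ≤ fs/2 = 28.15 kHz, appears at 10.8 kHz.
158.1 kHz mod fs = 45.5 kHz.
45.5 kHz > fs/2 = 28.15 kHz, folds to fs − 45.5 kHz = 10.8 kHz.
50.8 kHz > fs/2 = 28.15 kHz, folds to fs − 50.8 kHz = 5.5 kHz.
123.4 kHz and 158.1 kHz both map to 10.8 kHz.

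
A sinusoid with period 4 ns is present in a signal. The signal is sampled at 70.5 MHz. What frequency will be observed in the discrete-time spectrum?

32 MHz

T = 4 ns → f = 1/T = 250 MHz.
250 MHz mod fs = 38.5 MHz.
38.5 MHz > fs/2 = 35.25 MHz, folds to fs − 38.5 MHz = 32 MHz.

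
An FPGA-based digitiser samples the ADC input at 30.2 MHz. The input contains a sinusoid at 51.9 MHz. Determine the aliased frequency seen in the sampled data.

8.5 MHz

51.9 MHz mod fs = 21.7 MHz.
21.7 MHz > fs/2 = 15.1 MHz, folds to fs − 21.7 MHz = 8.5 MHz.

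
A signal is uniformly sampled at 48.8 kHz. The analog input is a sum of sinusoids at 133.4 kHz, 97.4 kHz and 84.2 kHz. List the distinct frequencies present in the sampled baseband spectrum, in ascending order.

0.2 kHz, 13 kHz, 13.4 kHz

fs/2 = 24.4 kHz.
133.4 kHz mod fs = 35.8 kHz.
35.8 kHz > fs/2 = 24.4 kHz, folds to fs − 35.8 kHz = 13 kHz.
97.4 kHz mod fs = 48.6 kHz.
48.6 kHz > fs/2 = 24.4 kHz, folds to fs − 48.6 kHz = 0.2 kHz.
84.2 kHz mod fs = 35.4 kHz.
35.4 kHz > fs/2 = 24.4 kHz, folds to fs − 35.4 kHz = 13.4 kHz.
Distinct values: {0.2 kHz, 13 kHz, 13.4 kHz}.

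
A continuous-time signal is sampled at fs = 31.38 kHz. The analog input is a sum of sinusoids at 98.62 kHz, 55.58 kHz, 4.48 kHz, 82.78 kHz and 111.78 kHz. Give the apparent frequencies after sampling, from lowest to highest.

fs/2 = 15.69 kHz.
98.62 kHz mod fs = 4.48 kHz.
4.48 kHz ≤ fs/2 = 15.69 kHz, appears at 4.48 kHz.
55.58 kHz mod fs = 24.2 kHz.
24.2 kHz > fs/2 = 15.69 kHz, folds to fs − 24.2 kHz = 7.18 kHz.
4.48 kHz ≤ fs/2 = 15.69 kHz, passes unchanged.
82.78 kHz mod fs = 20.02 kHz.
20.02 kHz > fs/2 = 15.69 kHz, folds to fs − 20.02 kHz = 11.36 kHz.
111.78 kHz mod fs = 17.64 kHz.
17.64 kHz > fs/2 = 15.69 kHz, folds to fs − 17.64 kHz = 13.74 kHz.
Distinct values: {4.48 kHz, 7.18 kHz, 11.36 kHz, 13.74 kHz}.

4.48 kHz, 7.18 kHz, 11.36 kHz, 13.74 kHz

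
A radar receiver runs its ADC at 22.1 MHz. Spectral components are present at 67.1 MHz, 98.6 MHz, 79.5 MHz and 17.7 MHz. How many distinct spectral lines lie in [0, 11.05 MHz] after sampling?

fs/2 = 11.05 MHz.
67.1 MHz mod fs = 0.8 MHz.
0.8 MHz ≤ fs/2 = 11.05 MHz, appears at 0.8 MHz.
98.6 MHz mod fs = 10.2 MHz.
10.2 MHz ≤ fs/2 = 11.05 MHz, appears at 10.2 MHz.
79.5 MHz mod fs = 13.2 MHz.
13.2 MHz > fs/2 = 11.05 MHz, folds to fs − 13.2 MHz = 8.9 MHz.
17.7 MHz > fs/2 = 11.05 MHz, folds to fs − 17.7 MHz = 4.4 MHz.
Distinct values: {0.8 MHz, 4.4 MHz, 8.9 MHz, 10.2 MHz} → 4.

4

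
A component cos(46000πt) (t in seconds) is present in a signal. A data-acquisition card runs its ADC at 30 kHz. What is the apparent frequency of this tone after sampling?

ω = 46000π rad/s → f = ω/(2π) = 23000 Hz = 23 kHz.
23 kHz > fs/2 = 15 kHz, folds to fs − 23 kHz = 7 kHz.

7 kHz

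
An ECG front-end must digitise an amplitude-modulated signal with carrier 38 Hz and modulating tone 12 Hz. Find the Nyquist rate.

AM sidebands sit at fc ± fm = 26 Hz and 50 Hz.
Highest-frequency component: 50 Hz.
Nyquist rate = 2 × 50 Hz = 100 Hz.

100 Hz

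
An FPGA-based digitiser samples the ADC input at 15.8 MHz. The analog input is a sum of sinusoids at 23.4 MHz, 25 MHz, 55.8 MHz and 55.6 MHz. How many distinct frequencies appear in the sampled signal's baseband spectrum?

fs/2 = 7.9 MHz.
23.4 MHz mod fs = 7.6 MHz.
7.6 MHz ≤ fs/2 = 7.9 MHz, appears at 7.6 MHz.
25 MHz mod fs = 9.2 MHz.
9.2 MHz > fs/2 = 7.9 MHz, folds to fs − 9.2 MHz = 6.6 MHz.
55.8 MHz mod fs = 8.4 MHz.
8.4 MHz > fs/2 = 7.9 MHz, folds to fs − 8.4 MHz = 7.4 MHz.
55.6 MHz mod fs = 8.2 MHz.
8.2 MHz > fs/2 = 7.9 MHz, folds to fs − 8.2 MHz = 7.6 MHz.
Distinct values: {6.6 MHz, 7.4 MHz, 7.6 MHz} → 3.

3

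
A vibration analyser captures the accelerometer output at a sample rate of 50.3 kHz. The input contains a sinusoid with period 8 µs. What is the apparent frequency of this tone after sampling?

24.4 kHz

T = 8 µs → f = 1/T = 125 kHz.
125 kHz mod fs = 24.4 kHz.
24.4 kHz ≤ fs/2 = 25.15 kHz, appears at 24.4 kHz.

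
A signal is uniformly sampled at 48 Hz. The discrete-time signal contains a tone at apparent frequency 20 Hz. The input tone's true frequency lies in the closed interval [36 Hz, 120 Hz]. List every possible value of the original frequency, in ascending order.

Frequencies that alias to 20 Hz are k·fs ± 20 Hz for integer k ≥ 0.
k=0: 20 Hz.
k=1: 28 Hz, 68 Hz.
k=2: 76 Hz, 116 Hz.
k=3: 124 Hz, 164 Hz.
Within [36 Hz, 120 Hz]: 68 Hz, 76 Hz, 116 Hz.

68 Hz, 76 Hz, 116 Hz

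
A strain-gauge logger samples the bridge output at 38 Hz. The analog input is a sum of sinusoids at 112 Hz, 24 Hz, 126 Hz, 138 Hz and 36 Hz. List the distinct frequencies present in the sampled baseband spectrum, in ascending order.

2 Hz, 12 Hz, 14 Hz

fs/2 = 19 Hz.
112 Hz mod fs = 36 Hz.
36 Hz > fs/2 = 19 Hz, folds to fs − 36 Hz = 2 Hz.
24 Hz > fs/2 = 19 Hz, folds to fs − 24 Hz = 14 Hz.
126 Hz mod fs = 12 Hz.
12 Hz ≤ fs/2 = 19 Hz, appears at 12 Hz.
138 Hz mod fs = 24 Hz.
24 Hz > fs/2 = 19 Hz, folds to fs − 24 Hz = 14 Hz.
36 Hz > fs/2 = 19 Hz, folds to fs − 36 Hz = 2 Hz.
Distinct values: {2 Hz, 12 Hz, 14 Hz}.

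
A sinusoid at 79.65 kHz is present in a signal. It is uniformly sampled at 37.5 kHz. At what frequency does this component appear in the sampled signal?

79.65 kHz mod fs = 4.65 kHz.
4.65 kHz ≤ fs/2 = 18.75 kHz, appears at 4.65 kHz.

4.65 kHz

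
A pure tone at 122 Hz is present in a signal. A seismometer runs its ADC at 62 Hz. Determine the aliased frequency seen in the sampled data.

2 Hz

122 Hz mod fs = 60 Hz.
60 Hz > fs/2 = 31 Hz, folds to fs − 60 Hz = 2 Hz.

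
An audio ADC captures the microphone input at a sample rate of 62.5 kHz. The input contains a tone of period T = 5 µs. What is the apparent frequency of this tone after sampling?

12.5 kHz

T = 5 µs → f = 1/T = 200 kHz.
200 kHz mod fs = 12.5 kHz.
12.5 kHz ≤ fs/2 = 31.25 kHz, appears at 12.5 kHz.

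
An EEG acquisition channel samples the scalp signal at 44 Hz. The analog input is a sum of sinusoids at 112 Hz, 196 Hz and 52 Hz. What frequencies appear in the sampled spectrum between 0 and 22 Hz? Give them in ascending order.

fs/2 = 22 Hz.
112 Hz mod fs = 24 Hz.
24 Hz > fs/2 = 22 Hz, folds to fs − 24 Hz = 20 Hz.
196 Hz mod fs = 20 Hz.
20 Hz ≤ fs/2 = 22 Hz, appears at 20 Hz.
52 Hz mod fs = 8 Hz.
8 Hz ≤ fs/2 = 22 Hz, appears at 8 Hz.
Distinct values: {8 Hz, 20 Hz}.

8 Hz, 20 Hz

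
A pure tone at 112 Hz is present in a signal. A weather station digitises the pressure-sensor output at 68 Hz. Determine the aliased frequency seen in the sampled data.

112 Hz mod fs = 44 Hz.
44 Hz > fs/2 = 34 Hz, folds to fs − 44 Hz = 24 Hz.

24 Hz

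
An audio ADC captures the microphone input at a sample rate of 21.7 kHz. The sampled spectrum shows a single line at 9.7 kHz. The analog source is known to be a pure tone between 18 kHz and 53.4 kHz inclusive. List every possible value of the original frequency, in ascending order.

31.4 kHz, 33.7 kHz, 53.1 kHz

Frequencies that alias to 9.7 kHz are k·fs ± 9.7 kHz for integer k ≥ 0.
k=0: 9.7 kHz.
k=1: 12 kHz, 31.4 kHz.
k=2: 33.7 kHz, 53.1 kHz.
k=3: 55.4 kHz, 74.8 kHz.
Within [18 kHz, 53.4 kHz]: 31.4 kHz, 33.7 kHz, 53.1 kHz.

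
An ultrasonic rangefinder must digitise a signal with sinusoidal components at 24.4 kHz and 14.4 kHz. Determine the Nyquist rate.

Highest-frequency component: 24.4 kHz.
Nyquist rate = 2 × 24.4 kHz = 48.8 kHz.

48.8 kHz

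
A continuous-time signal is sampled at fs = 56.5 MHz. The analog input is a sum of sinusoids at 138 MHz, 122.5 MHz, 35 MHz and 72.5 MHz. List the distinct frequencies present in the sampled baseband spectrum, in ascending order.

9.5 MHz, 16 MHz, 21.5 MHz, 25 MHz

fs/2 = 28.25 MHz.
138 MHz mod fs = 25 MHz.
25 MHz ≤ fs/2 = 28.25 MHz, appears at 25 MHz.
122.5 MHz mod fs = 9.5 MHz.
9.5 MHz ≤ fs/2 = 28.25 MHz, appears at 9.5 MHz.
35 MHz > fs/2 = 28.25 MHz, folds to fs − 35 MHz = 21.5 MHz.
72.5 MHz mod fs = 16 MHz.
16 MHz ≤ fs/2 = 28.25 MHz, appears at 16 MHz.
Distinct values: {9.5 MHz, 16 MHz, 21.5 MHz, 25 MHz}.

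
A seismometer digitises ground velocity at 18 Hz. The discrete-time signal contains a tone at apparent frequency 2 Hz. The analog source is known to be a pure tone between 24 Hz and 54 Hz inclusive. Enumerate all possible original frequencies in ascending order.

Frequencies that alias to 2 Hz are k·fs ± 2 Hz for integer k ≥ 0.
k=0: 2 Hz.
k=1: 16 Hz, 20 Hz.
k=2: 34 Hz, 38 Hz.
k=3: 52 Hz, 56 Hz.
k=4: 70 Hz, 74 Hz.
Within [24 Hz, 54 Hz]: 34 Hz, 38 Hz, 52 Hz.

34 Hz, 38 Hz, 52 Hz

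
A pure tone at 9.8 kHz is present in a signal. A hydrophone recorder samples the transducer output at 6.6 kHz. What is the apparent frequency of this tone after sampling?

9.8 kHz mod fs = 3.2 kHz.
3.2 kHz ≤ fs/2 = 3.3 kHz, appears at 3.2 kHz.

3.2 kHz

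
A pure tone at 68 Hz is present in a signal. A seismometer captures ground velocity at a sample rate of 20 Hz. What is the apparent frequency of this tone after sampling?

68 Hz mod fs = 8 Hz.
8 Hz ≤ fs/2 = 10 Hz, appears at 8 Hz.

8 Hz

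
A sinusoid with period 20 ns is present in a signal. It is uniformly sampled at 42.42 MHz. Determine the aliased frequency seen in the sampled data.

7.58 MHz

T = 20 ns → f = 1/T = 50 MHz.
50 MHz mod fs = 7.58 MHz.
7.58 MHz ≤ fs/2 = 21.21 MHz, appears at 7.58 MHz.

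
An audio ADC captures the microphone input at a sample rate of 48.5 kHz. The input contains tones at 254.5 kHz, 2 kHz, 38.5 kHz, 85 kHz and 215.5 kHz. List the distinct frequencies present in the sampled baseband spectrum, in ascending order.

2 kHz, 10 kHz, 12 kHz, 21.5 kHz

fs/2 = 24.25 kHz.
254.5 kHz mod fs = 12 kHz.
12 kHz ≤ fs/2 = 24.25 kHz, appears at 12 kHz.
2 kHz ≤ fs/2 = 24.25 kHz, passes unchanged.
38.5 kHz > fs/2 = 24.25 kHz, folds to fs − 38.5 kHz = 10 kHz.
85 kHz mod fs = 36.5 kHz.
36.5 kHz > fs/2 = 24.25 kHz, folds to fs − 36.5 kHz = 12 kHz.
215.5 kHz mod fs = 21.5 kHz.
21.5 kHz ≤ fs/2 = 24.25 kHz, appears at 21.5 kHz.
Distinct values: {2 kHz, 10 kHz, 12 kHz, 21.5 kHz}.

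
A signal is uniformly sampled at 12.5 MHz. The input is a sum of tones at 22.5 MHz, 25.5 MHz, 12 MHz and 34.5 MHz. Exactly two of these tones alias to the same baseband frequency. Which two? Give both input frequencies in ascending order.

12 MHz, 25.5 MHz

fs/2 = 6.25 MHz.
22.5 MHz mod fs = 10 MHz.
10 MHz > fs/2 = 6.25 MHz, folds to fs − 10 MHz = 2.5 MHz.
25.5 MHz mod fs = 0.5 MHz.
0.5 MHz ≤ fs/2 = 6.25 MHz, appears at 0.5 MHz.
12 MHz > fs/2 = 6.25 MHz, folds to fs − 12 MHz = 0.5 MHz.
34.5 MHz mod fs = 9.5 MHz.
9.5 MHz > fs/2 = 6.25 MHz, folds to fs − 9.5 MHz = 3 MHz.
12 MHz and 25.5 MHz both map to 0.5 MHz.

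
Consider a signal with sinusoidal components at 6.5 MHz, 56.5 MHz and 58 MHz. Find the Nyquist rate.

116 MHz

Highest-frequency component: 58 MHz.
Nyquist rate = 2 × 58 MHz = 116 MHz.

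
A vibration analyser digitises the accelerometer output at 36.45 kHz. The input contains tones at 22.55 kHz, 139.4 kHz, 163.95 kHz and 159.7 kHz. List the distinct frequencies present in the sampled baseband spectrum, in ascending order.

6.4 kHz, 13.9 kHz, 18.15 kHz

fs/2 = 18.225 kHz.
22.55 kHz > fs/2 = 18.225 kHz, folds to fs − 22.55 kHz = 13.9 kHz.
139.4 kHz mod fs = 30.05 kHz.
30.05 kHz > fs/2 = 18.225 kHz, folds to fs − 30.05 kHz = 6.4 kHz.
163.95 kHz mod fs = 18.15 kHz.
18.15 kHz ≤ fs/2 = 18.225 kHz, appears at 18.15 kHz.
159.7 kHz mod fs = 13.9 kHz.
13.9 kHz ≤ fs/2 = 18.225 kHz, appears at 13.9 kHz.
Distinct values: {6.4 kHz, 13.9 kHz, 18.15 kHz}.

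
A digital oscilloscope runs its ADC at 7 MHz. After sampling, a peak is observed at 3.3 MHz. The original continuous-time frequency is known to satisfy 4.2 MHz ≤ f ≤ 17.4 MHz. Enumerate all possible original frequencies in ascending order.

10.3 MHz, 10.7 MHz, 17.3 MHz

Frequencies that alias to 3.3 MHz are k·fs ± 3.3 MHz for integer k ≥ 0.
k=0: 3.3 MHz.
k=1: 3.7 MHz, 10.3 MHz.
k=2: 10.7 MHz, 17.3 MHz.
k=3: 17.7 MHz, 24.3 MHz.
Within [4.2 MHz, 17.4 MHz]: 10.3 MHz, 10.7 MHz, 17.3 MHz.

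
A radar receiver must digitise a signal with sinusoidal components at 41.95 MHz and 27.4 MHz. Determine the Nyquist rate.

Highest-frequency component: 41.95 MHz.
Nyquist rate = 2 × 41.95 MHz = 83.9 MHz.

83.9 MHz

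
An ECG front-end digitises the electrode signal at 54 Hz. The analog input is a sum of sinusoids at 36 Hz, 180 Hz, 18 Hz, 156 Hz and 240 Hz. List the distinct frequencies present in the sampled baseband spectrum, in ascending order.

fs/2 = 27 Hz.
36 Hz > fs/2 = 27 Hz, folds to fs − 36 Hz = 18 Hz.
180 Hz mod fs = 18 Hz.
18 Hz ≤ fs/2 = 27 Hz, appears at 18 Hz.
18 Hz ≤ fs/2 = 27 Hz, passes unchanged.
156 Hz mod fs = 48 Hz.
48 Hz > fs/2 = 27 Hz, folds to fs − 48 Hz = 6 Hz.
240 Hz mod fs = 24 Hz.
24 Hz ≤ fs/2 = 27 Hz, appears at 24 Hz.
Distinct values: {6 Hz, 18 Hz, 24 Hz}.

6 Hz, 18 Hz, 24 Hz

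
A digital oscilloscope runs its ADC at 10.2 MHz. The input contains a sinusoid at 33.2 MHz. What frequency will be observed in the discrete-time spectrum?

2.6 MHz

33.2 MHz mod fs = 2.6 MHz.
2.6 MHz ≤ fs/2 = 5.1 MHz, appears at 2.6 MHz.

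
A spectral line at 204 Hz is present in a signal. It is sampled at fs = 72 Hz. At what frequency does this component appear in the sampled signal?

204 Hz mod fs = 60 Hz.
60 Hz > fs/2 = 36 Hz, folds to fs − 60 Hz = 12 Hz.

12 Hz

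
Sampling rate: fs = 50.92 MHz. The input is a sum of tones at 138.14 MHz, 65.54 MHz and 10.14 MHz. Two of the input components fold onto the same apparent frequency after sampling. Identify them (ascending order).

fs/2 = 25.46 MHz.
138.14 MHz mod fs = 36.3 MHz.
36.3 MHz > fs/2 = 25.46 MHz, folds to fs − 36.3 MHz = 14.62 MHz.
65.54 MHz mod fs = 14.62 MHz.
14.62 MHz ≤ fs/2 = 25.46 MHz, appears at 14.62 MHz.
10.14 MHz ≤ fs/2 = 25.46 MHz, passes unchanged.
65.54 MHz and 138.14 MHz both map to 14.62 MHz.

65.54 MHz, 138.14 MHz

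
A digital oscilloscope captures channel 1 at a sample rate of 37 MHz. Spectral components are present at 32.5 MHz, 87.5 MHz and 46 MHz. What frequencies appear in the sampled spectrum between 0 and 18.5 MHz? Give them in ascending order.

4.5 MHz, 9 MHz, 13.5 MHz

fs/2 = 18.5 MHz.
32.5 MHz > fs/2 = 18.5 MHz, folds to fs − 32.5 MHz = 4.5 MHz.
87.5 MHz mod fs = 13.5 MHz.
13.5 MHz ≤ fs/2 = 18.5 MHz, appears at 13.5 MHz.
46 MHz mod fs = 9 MHz.
9 MHz ≤ fs/2 = 18.5 MHz, appears at 9 MHz.
Distinct values: {4.5 MHz, 9 MHz, 13.5 MHz}.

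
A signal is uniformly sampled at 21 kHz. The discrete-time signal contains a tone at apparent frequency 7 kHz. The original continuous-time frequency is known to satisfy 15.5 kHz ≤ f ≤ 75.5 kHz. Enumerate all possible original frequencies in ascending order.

28 kHz, 35 kHz, 49 kHz, 56 kHz, 70 kHz

Frequencies that alias to 7 kHz are k·fs ± 7 kHz for integer k ≥ 0.
k=0: 7 kHz.
k=1: 14 kHz, 28 kHz.
k=2: 35 kHz, 49 kHz.
k=3: 56 kHz, 70 kHz.
k=4: 77 kHz, 91 kHz.
Within [15.5 kHz, 75.5 kHz]: 28 kHz, 35 kHz, 49 kHz, 56 kHz, 70 kHz.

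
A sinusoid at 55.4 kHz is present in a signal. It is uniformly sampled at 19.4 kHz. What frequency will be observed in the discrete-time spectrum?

55.4 kHz mod fs = 16.6 kHz.
16.6 kHz > fs/2 = 9.7 kHz, folds to fs − 16.6 kHz = 2.8 kHz.

2.8 kHz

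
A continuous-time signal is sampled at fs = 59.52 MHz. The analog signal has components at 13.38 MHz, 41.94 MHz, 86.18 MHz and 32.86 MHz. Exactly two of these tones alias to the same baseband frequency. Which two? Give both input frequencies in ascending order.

fs/2 = 29.76 MHz.
13.38 MHz ≤ fs/2 = 29.76 MHz, passes unchanged.
41.94 MHz > fs/2 = 29.76 MHz, folds to fs − 41.94 MHz = 17.58 MHz.
86.18 MHz mod fs = 26.66 MHz.
26.66 MHz ≤ fs/2 = 29.76 MHz, appears at 26.66 MHz.
32.86 MHz > fs/2 = 29.76 MHz, folds to fs − 32.86 MHz = 26.66 MHz.
32.86 MHz and 86.18 MHz both map to 26.66 MHz.

32.86 MHz, 86.18 MHz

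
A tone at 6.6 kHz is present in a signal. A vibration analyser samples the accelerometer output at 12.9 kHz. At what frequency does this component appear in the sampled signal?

6.3 kHz

6.6 kHz > fs/2 = 6.45 kHz, folds to fs − 6.6 kHz = 6.3 kHz.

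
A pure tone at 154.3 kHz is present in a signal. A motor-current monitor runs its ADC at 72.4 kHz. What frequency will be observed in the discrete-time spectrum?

9.5 kHz

154.3 kHz mod fs = 9.5 kHz.
9.5 kHz ≤ fs/2 = 36.2 kHz, appears at 9.5 kHz.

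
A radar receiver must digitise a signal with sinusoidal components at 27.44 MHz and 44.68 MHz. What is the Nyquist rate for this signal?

Highest-frequency component: 44.68 MHz.
Nyquist rate = 2 × 44.68 MHz = 89.36 MHz.

89.36 MHz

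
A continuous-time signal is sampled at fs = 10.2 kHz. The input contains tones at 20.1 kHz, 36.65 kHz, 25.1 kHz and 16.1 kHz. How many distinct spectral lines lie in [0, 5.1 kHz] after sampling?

fs/2 = 5.1 kHz.
20.1 kHz mod fs = 9.9 kHz.
9.9 kHz > fs/2 = 5.1 kHz, folds to fs − 9.9 kHz = 0.3 kHz.
36.65 kHz mod fs = 6.05 kHz.
6.05 kHz > fs/2 = 5.1 kHz, folds to fs − 6.05 kHz = 4.15 kHz.
25.1 kHz mod fs = 4.7 kHz.
4.7 kHz ≤ fs/2 = 5.1 kHz, appears at 4.7 kHz.
16.1 kHz mod fs = 5.9 kHz.
5.9 kHz > fs/2 = 5.1 kHz, folds to fs − 5.9 kHz = 4.3 kHz.
Distinct values: {0.3 kHz, 4.15 kHz, 4.3 kHz, 4.7 kHz} → 4.

4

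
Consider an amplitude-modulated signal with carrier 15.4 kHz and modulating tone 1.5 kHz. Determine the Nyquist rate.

AM sidebands sit at fc ± fm = 13.9 kHz and 16.9 kHz.
Highest-frequency component: 16.9 kHz.
Nyquist rate = 2 × 16.9 kHz = 33.8 kHz.

33.8 kHz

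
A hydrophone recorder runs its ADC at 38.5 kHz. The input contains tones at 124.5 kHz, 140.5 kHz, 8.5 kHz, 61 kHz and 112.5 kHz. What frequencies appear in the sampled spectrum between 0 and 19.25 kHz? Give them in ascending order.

3 kHz, 8.5 kHz, 9 kHz, 13.5 kHz, 16 kHz

fs/2 = 19.25 kHz.
124.5 kHz mod fs = 9 kHz.
9 kHz ≤ fs/2 = 19.25 kHz, appears at 9 kHz.
140.5 kHz mod fs = 25 kHz.
25 kHz > fs/2 = 19.25 kHz, folds to fs − 25 kHz = 13.5 kHz.
8.5 kHz ≤ fs/2 = 19.25 kHz, passes unchanged.
61 kHz mod fs = 22.5 kHz.
22.5 kHz > fs/2 = 19.25 kHz, folds to fs − 22.5 kHz = 16 kHz.
112.5 kHz mod fs = 35.5 kHz.
35.5 kHz > fs/2 = 19.25 kHz, folds to fs − 35.5 kHz = 3 kHz.
Distinct values: {3 kHz, 8.5 kHz, 9 kHz, 13.5 kHz, 16 kHz}.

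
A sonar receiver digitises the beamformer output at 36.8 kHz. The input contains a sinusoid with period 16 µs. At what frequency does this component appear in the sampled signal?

11.1 kHz

T = 16 µs → f = 1/T = 62.5 kHz.
62.5 kHz mod fs = 25.7 kHz.
25.7 kHz > fs/2 = 18.4 kHz, folds to fs − 25.7 kHz = 11.1 kHz.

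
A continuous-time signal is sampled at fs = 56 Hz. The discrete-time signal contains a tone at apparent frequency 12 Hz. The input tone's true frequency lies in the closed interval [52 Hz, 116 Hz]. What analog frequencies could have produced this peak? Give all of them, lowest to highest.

Frequencies that alias to 12 Hz are k·fs ± 12 Hz for integer k ≥ 0.
k=0: 12 Hz.
k=1: 44 Hz, 68 Hz.
k=2: 100 Hz, 124 Hz.
k=3: 156 Hz, 180 Hz.
Within [52 Hz, 116 Hz]: 68 Hz, 100 Hz.

68 Hz, 100 Hz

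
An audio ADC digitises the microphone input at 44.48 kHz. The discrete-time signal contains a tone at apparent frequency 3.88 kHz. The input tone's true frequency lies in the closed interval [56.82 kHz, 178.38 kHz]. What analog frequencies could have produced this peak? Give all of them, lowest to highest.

85.08 kHz, 92.84 kHz, 129.56 kHz, 137.32 kHz, 174.04 kHz

Frequencies that alias to 3.88 kHz are k·fs ± 3.88 kHz for integer k ≥ 0.
k=0: 3.88 kHz.
k=1: 40.6 kHz, 48.36 kHz.
k=2: 85.08 kHz, 92.84 kHz.
k=3: 129.56 kHz, 137.32 kHz.
k=4: 174.04 kHz, 181.8 kHz.
k=5: 218.52 kHz, 226.28 kHz.
Within [56.82 kHz, 178.38 kHz]: 85.08 kHz, 92.84 kHz, 129.56 kHz, 137.32 kHz, 174.04 kHz.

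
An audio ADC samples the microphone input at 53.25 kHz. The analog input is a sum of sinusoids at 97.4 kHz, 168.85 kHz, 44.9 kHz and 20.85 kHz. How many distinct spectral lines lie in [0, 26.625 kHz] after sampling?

3

fs/2 = 26.625 kHz.
97.4 kHz mod fs = 44.15 kHz.
44.15 kHz > fs/2 = 26.625 kHz, folds to fs − 44.15 kHz = 9.1 kHz.
168.85 kHz mod fs = 9.1 kHz.
9.1 kHz ≤ fs/2 = 26.625 kHz, appears at 9.1 kHz.
44.9 kHz > fs/2 = 26.625 kHz, folds to fs − 44.9 kHz = 8.35 kHz.
20.85 kHz ≤ fs/2 = 26.625 kHz, passes unchanged.
Distinct values: {8.35 kHz, 9.1 kHz, 20.85 kHz} → 3.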